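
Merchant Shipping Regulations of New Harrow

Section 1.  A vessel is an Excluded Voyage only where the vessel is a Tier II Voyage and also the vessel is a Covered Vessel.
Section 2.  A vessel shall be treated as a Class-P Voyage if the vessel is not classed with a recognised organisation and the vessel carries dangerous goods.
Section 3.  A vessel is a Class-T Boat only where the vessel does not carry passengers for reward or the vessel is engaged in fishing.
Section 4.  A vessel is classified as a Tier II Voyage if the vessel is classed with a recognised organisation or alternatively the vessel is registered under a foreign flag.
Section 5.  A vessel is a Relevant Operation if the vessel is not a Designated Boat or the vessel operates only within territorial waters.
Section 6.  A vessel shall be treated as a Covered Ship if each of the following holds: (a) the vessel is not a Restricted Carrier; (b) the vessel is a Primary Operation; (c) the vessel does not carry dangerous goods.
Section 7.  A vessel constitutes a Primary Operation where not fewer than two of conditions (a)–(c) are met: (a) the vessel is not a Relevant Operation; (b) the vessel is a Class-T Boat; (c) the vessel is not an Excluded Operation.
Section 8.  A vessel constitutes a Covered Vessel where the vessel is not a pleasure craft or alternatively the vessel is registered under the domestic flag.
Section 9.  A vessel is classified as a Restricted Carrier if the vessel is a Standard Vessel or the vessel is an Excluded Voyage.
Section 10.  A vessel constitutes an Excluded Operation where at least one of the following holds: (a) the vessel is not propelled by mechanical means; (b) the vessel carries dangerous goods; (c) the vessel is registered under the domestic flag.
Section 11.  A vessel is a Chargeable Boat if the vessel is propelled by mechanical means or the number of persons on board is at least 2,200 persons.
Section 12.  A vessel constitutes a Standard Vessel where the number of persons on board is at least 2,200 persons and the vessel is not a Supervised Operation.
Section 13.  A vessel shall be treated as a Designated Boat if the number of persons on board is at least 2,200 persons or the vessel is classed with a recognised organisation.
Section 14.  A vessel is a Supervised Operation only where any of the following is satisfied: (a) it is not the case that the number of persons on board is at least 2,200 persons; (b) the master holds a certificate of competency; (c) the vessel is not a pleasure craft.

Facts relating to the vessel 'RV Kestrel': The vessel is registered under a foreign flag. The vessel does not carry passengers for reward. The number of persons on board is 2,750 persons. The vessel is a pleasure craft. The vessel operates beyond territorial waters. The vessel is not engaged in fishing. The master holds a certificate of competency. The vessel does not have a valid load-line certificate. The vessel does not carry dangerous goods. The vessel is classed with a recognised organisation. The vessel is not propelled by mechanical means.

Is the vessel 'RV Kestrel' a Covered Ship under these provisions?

Under section 14: number of persons on board: 2,750 persons ≥ 2,200 persons? yes, so negated condition no; or the master holds a certificate of competency? yes; or the vessel is not a pleasure craft? no. So the vessel is a Supervised Operation.
Under section 12: number of persons on board: 2,750 persons ≥ 2,200 persons? yes; and not a Supervised Operation (section 14)? no. So the vessel is not a Standard Vessel.
Under section 4: the vessel is classed with a recognised organisation? yes; or the vessel is registered under a foreign flag? yes. So the vessel is a Tier II Voyage.
Under section 8: the vessel is not a pleasure craft? no; or the vessel is registered under the domestic flag? no. So the vessel is not a Covered Vessel.
Under section 1: Tier II Voyage (section 4)? yes; and Covered Vessel (section 8)? no. So the vessel is not an Excluded Voyage.
Under section 9: Standard Vessel (section 12)? no; or Excluded Voyage (section 1)? no. So the vessel is not a Restricted Carrier.
Under section 13: number of persons on board: 2,750 persons ≥ 2,200 persons? yes; or the vessel is classed with a recognised organisation? yes. So the vessel is a Designated Boat.
Under section 5: not a Designated Boat (section 13)? no; or the vessel operates only within territorial waters? no. So the vessel is not a Relevant Operation.
Under section 3: the vessel does not carry passengers for reward? yes; or the vessel is engaged in fishing? no. So the vessel is a Class-T Boat.
Under section 10: the vessel is not propelled by mechanical means? yes; or the vessel carries dangerous goods? no; or the vessel is registered under the domestic flag? no. So the vessel is an Excluded Operation.
Under section 7: not a Relevant Operation (section 5)? yes; Class-T Boat (section 3)? yes; not an Excluded Operation (section 10)? no — 2 of 3 hold (need ≥2) → satisfied.
Under section 6: not a Restricted Carrier (section 9)? yes; and Primary Operation (section 7)? yes; and the vessel does not carry dangerous goods? yes. So the vessel is a Covered Ship.

Yes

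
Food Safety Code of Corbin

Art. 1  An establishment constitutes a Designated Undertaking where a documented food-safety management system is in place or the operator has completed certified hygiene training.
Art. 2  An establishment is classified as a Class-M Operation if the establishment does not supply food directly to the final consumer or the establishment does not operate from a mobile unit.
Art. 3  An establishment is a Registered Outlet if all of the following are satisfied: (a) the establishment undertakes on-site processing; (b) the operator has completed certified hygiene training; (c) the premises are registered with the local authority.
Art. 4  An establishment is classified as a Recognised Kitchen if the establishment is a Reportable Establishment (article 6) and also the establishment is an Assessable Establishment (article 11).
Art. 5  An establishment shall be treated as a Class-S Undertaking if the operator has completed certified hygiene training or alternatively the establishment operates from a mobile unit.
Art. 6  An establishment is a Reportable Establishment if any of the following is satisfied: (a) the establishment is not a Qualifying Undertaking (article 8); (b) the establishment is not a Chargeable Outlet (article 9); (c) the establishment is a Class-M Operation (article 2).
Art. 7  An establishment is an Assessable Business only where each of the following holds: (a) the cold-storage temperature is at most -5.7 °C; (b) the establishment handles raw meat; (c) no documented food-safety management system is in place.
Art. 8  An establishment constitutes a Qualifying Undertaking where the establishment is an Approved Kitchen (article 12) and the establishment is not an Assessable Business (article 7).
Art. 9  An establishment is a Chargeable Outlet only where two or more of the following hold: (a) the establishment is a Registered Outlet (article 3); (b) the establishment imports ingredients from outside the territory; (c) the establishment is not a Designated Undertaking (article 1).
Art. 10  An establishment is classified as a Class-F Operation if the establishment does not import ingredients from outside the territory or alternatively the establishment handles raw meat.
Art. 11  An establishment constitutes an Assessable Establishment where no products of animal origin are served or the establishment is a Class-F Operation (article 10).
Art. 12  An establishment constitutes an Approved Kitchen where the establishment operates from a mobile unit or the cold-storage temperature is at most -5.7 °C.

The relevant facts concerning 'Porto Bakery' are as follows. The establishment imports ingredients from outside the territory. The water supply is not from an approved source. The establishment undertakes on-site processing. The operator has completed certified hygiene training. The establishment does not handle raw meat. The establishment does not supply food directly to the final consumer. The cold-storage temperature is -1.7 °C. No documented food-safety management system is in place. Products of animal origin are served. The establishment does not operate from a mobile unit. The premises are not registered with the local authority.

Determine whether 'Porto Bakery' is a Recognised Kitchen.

article 12 — Approved Kitchen: [the establishment operates from a mobile unit? no] OR [cold-storage temperature: -1.7 °C ≤ -5.7 °C? no] → not satisfied.
article 7 — Assessable Business: [cold-storage temperature: -1.7 °C ≤ -5.7 °C? no] AND [the establishment handles raw meat? no] AND [no documented food-safety management system is in place? yes] → not satisfied.
article 8 — Qualifying Undertaking: [Approved Kitchen (article 12)? no] AND [not an Assessable Business (article 7)? yes] → not satisfied.
article 3 — Registered Outlet: [the establishment undertakes on-site processing? yes] AND [the operator has completed certified hygiene training? yes] AND [the premises are registered with the local authority? no] → not satisfied.
article 1 — Designated Undertaking: [a documented food-safety management system is in place? no] OR [the operator has completed certified hygiene training? yes] → satisfied.
article 9 — Chargeable Outlet: Registered Outlet (article 3)? no; the establishment imports ingredients from outside the territory? yes; not a Designated Undertaking (article 1)? no — 1 of 3 hold (need ≥2) → not satisfied.
article 2 — Class-M Operation: [the establishment does not supply food directly to the final consumer? yes] OR [the establishment does not operate from a mobile unit? yes] → satisfied.
article 6 — Reportable Establishment: [not a Qualifying Undertaking (article 8)? yes] OR [not a Chargeable Outlet (article 9)? yes] OR [Class-M Operation (article 2)? yes] → satisfied.
article 10 — Class-F Operation: [the establishment does not import ingredients from outside the territory? no] OR [the establishment handles raw meat? no] → not satisfied.
article 11 — Assessable Establishment: [no products of animal origin are served? no] OR [Class-F Operation (article 10)? no] → not satisfied.
article 4 — Recognised Kitchen: [Reportable Establishment (article 6)? yes] AND [Assessable Establishment (article 11)? no] → not satisfied.

No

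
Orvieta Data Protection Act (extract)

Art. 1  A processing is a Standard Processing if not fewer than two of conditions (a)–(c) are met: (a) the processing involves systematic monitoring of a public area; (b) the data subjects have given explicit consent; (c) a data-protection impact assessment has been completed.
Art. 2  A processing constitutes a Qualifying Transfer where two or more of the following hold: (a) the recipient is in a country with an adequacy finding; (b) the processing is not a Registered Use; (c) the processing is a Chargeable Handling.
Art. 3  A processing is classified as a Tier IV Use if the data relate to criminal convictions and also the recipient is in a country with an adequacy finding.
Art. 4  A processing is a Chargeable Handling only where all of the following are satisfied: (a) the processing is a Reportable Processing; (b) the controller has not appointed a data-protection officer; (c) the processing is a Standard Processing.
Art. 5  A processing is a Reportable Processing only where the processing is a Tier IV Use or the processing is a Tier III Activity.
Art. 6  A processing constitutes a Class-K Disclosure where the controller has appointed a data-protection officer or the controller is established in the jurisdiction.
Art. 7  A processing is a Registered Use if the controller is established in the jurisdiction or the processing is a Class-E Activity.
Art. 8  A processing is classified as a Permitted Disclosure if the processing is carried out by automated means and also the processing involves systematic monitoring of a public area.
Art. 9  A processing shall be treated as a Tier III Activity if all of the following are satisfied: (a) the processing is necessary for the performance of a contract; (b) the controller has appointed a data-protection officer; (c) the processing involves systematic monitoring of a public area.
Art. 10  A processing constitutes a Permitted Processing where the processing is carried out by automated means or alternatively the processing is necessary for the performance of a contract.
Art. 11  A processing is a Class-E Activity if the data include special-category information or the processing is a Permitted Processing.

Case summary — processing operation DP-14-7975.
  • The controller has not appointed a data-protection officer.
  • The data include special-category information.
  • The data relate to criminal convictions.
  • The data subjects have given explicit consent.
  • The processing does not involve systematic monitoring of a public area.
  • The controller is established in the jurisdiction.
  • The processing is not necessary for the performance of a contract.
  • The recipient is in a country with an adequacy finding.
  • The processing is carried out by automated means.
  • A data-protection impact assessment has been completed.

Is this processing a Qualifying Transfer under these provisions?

Yes

article 10 — Permitted Processing: [the processing is carried out by automated means? yes] OR [the processing is necessary for the performance of a contract? no] → satisfied.
article 11 — Class-E Activity: [the data include special-category information? yes] OR [Permitted Processing (article 10)? yes] → satisfied.
article 7 — Registered Use: [the controller is established in the jurisdiction? yes] OR [Class-E Activity (article 11)? yes] → satisfied.
article 3 — Tier IV Use: [the data relate to criminal convictions? yes] AND [the recipient is in a country with an adequacy finding? yes] → satisfied.
article 9 — Tier III Activity: [the processing is necessary for the performance of a contract? no] AND [the controller has appointed a data-protection officer? no] AND [the processing involves systematic monitoring of a public area? no] → not satisfied.
article 5 — Reportable Processing: [Tier IV Use (article 3)? yes] OR [Tier III Activity (article 9)? no] → satisfied.
article 1 — Standard Processing: the processing involves systematic monitoring of a public area? no; the data subjects have given explicit consent? yes; a data-protection impact assessment has been completed? yes — 2 of 3 hold (need ≥2) → satisfied.
article 4 — Chargeable Handling: [Reportable Processing (article 5)? yes] AND [the controller has not appointed a data-protection officer? yes] AND [Standard Processing (article 1)? yes] → satisfied.
article 2 — Qualifying Transfer: the recipient is in a country with an adequacy finding? yes; not a Registered Use (article 7)? no; Chargeable Handling (article 4)? yes — 2 of 3 hold (need ≥2) → satisfied.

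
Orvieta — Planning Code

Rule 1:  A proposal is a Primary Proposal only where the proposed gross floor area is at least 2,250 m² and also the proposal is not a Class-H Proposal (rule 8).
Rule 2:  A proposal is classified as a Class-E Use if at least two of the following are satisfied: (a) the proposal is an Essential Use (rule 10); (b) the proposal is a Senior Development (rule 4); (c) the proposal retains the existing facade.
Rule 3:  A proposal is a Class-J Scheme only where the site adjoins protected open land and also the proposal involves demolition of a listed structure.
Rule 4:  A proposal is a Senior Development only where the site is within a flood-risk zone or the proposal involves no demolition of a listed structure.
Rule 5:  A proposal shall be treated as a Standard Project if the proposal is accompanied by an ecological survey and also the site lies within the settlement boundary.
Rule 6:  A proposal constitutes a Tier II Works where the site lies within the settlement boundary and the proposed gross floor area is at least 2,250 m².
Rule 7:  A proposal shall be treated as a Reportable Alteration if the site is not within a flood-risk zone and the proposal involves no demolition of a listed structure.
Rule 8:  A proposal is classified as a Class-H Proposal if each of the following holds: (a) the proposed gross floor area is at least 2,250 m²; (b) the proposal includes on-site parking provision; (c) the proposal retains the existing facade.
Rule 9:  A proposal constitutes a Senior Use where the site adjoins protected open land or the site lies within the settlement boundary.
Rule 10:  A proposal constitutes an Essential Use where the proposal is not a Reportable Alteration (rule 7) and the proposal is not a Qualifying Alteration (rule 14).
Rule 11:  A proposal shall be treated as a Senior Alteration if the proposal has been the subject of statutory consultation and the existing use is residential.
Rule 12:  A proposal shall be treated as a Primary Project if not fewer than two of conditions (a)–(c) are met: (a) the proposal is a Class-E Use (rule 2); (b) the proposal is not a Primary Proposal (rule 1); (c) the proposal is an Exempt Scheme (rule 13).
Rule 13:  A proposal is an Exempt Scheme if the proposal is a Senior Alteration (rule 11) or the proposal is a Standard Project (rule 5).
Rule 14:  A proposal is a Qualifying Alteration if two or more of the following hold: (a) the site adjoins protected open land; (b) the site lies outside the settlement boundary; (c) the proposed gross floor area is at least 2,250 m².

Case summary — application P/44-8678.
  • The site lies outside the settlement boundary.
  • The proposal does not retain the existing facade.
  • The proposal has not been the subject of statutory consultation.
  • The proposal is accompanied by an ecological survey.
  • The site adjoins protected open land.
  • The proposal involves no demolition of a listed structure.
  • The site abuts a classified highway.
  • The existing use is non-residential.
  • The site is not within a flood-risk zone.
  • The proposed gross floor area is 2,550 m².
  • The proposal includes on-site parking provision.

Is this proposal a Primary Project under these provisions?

No

rule 7 — Reportable Alteration: [the site is not within a flood-risk zone? yes] AND [the proposal involves no demolition of a listed structure? yes] → satisfied.
rule 14 — Qualifying Alteration: the site adjoins protected open land? yes; the site lies outside the settlement boundary? yes; proposed gross floor area: 2,550 m² ≥ 2,250 m²? yes — 3 of 3 hold (need ≥2) → satisfied.
rule 10 — Essential Use: [not a Reportable Alteration (rule 7)? no] AND [not a Qualifying Alteration (rule 14)? no] → not satisfied.
rule 4 — Senior Development: [the site is within a flood-risk zone? no] OR [the proposal involves no demolition of a listed structure? yes] → satisfied.
rule 2 — Class-E Use: Essential Use (rule 10)? no; Senior Development (rule 4)? yes; the proposal retains the existing facade? no — 1 of 3 hold (need ≥2) → not satisfied.
rule 8 — Class-H Proposal: [proposed gross floor area: 2,550 m² ≥ 2,250 m²? yes] AND [the proposal includes on-site parking provision? yes] AND [the proposal retains the existing facade? no] → not satisfied.
rule 1 — Primary Proposal: [proposed gross floor area: 2,550 m² ≥ 2,250 m²? yes] AND [not a Class-H Proposal (rule 8)? yes] → satisfied.
rule 11 — Senior Alteration: [the proposal has been the subject of statutory consultation? no] AND [the existing use is residential? no] → not satisfied.
rule 5 — Standard Project: [the proposal is accompanied by an ecological survey? yes] AND [the site lies within the settlement boundary? no] → not satisfied.
rule 13 — Exempt Scheme: [Senior Alteration (rule 11)? no] OR [Standard Project (rule 5)? no] → not satisfied.
rule 12 — Primary Project: Class-E Use (rule 2)? no; not a Primary Proposal (rule 1)? no; Exempt Scheme (rule 13)? no — 0 of 3 hold (need ≥2) → not satisfied.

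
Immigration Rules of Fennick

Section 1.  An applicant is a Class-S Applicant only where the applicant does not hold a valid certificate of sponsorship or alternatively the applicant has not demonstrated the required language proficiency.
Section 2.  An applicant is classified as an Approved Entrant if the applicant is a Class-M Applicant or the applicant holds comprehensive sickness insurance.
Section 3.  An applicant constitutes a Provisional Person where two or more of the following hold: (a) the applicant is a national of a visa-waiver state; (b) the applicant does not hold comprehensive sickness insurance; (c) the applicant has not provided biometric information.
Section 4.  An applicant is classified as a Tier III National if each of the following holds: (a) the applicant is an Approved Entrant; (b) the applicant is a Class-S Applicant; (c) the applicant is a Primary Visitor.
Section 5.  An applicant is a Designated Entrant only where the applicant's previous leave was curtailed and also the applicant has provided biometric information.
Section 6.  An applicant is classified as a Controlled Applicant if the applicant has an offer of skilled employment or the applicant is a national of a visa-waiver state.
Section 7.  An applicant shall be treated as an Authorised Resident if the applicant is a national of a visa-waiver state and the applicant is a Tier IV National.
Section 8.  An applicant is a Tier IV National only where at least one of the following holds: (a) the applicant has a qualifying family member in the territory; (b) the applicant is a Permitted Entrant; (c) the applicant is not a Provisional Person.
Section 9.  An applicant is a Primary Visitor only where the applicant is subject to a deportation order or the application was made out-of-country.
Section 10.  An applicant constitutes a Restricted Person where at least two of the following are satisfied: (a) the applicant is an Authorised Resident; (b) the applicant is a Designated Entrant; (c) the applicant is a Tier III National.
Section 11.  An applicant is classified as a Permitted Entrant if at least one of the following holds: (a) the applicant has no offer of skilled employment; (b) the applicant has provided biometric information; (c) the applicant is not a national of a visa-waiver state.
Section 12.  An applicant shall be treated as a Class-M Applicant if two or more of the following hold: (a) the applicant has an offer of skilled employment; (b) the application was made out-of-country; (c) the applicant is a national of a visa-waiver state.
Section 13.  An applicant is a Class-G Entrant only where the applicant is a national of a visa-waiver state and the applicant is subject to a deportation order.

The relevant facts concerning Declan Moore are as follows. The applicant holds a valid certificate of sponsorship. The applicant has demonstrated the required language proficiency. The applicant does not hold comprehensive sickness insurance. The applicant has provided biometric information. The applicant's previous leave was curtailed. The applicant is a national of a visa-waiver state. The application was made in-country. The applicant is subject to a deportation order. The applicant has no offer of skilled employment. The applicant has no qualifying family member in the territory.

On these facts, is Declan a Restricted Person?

Under section 11: the applicant has no offer of skilled employment? yes; or the applicant has provided biometric information? yes; or the applicant is not a national of a visa-waiver state? no. So the applicant is a Permitted Entrant.
Under section 3: the applicant is a national of a visa-waiver state? yes; the applicant does not hold comprehensive sickness insurance? yes; the applicant has not provided biometric information? no — 2 of 3 hold (need ≥2) → satisfied.
Under section 8: the applicant has a qualifying family member in the territory? no; or Permitted Entrant (section 11)? yes; or not a Provisional Person (section 3)? no. So the applicant is a Tier IV National.
Under section 7: the applicant is a national of a visa-waiver state? yes; and Tier IV National (section 8)? yes. So the applicant is an Authorised Resident.
Under section 5: the applicant's previous leave was curtailed? yes; and the applicant has provided biometric information? yes. So the applicant is a Designated Entrant.
Under section 12: the applicant has an offer of skilled employment? no; the application was made out-of-country? no; the applicant is a national of a visa-waiver state? yes — 1 of 3 hold (need ≥2) → not satisfied.
Under section 2: Class-M Applicant (section 12)? no; or the applicant holds comprehensive sickness insurance? no. So the applicant is not an Approved Entrant.
Under section 1: the applicant does not hold a valid certificate of sponsorship? no; or the applicant has not demonstrated the required language proficiency? no. So the applicant is not a Class-S Applicant.
Under section 9: the applicant is subject to a deportation order? yes; or the application was made out-of-country? no. So the applicant is a Primary Visitor.
Under section 4: Approved Entrant (section 2)? no; and Class-S Applicant (section 1)? no; and Primary Visitor (section 9)? yes. So the applicant is not a Tier III National.
Under section 10: Authorised Resident (section 7)? yes; Designated Entrant (section 5)? yes; Tier III National (section 4)? no — 2 of 3 hold (need ≥2) → satisfied.

Yes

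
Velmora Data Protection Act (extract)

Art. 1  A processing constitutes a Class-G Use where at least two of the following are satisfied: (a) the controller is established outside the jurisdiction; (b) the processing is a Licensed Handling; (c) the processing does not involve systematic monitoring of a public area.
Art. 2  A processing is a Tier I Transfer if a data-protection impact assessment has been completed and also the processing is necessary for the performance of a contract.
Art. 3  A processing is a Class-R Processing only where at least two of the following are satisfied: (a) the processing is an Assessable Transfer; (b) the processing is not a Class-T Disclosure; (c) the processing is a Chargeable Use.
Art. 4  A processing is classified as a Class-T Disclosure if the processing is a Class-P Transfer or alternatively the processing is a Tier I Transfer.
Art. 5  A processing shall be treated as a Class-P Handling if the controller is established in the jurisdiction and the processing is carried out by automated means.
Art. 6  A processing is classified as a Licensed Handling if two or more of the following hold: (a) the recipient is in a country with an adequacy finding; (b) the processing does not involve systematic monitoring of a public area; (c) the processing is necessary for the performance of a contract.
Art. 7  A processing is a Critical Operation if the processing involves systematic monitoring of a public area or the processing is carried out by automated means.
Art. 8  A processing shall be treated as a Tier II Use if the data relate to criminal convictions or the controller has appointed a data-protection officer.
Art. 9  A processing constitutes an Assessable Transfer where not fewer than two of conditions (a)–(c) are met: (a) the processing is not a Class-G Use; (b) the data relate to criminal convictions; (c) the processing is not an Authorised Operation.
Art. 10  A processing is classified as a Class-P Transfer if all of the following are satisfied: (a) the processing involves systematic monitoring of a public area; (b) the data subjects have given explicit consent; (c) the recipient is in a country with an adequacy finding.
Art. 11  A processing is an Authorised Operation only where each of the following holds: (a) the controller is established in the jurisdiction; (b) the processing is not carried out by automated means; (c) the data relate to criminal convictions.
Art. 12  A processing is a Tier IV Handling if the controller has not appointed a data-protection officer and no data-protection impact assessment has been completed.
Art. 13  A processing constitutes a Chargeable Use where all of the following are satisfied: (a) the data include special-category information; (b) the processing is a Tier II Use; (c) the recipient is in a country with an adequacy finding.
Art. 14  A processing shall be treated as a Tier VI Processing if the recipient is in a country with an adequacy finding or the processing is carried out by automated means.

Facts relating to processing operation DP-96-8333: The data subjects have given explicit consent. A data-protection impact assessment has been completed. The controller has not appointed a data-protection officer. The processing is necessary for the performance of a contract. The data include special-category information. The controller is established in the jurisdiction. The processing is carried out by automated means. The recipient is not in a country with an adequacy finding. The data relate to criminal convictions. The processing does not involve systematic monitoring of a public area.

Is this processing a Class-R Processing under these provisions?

No

Under article 6: the recipient is in a country with an adequacy finding? no; the processing does not involve systematic monitoring of a public area? yes; the processing is necessary for the performance of a contract? yes — 2 of 3 hold (need ≥2) → satisfied.
Under article 1: the controller is established outside the jurisdiction? no; Licensed Handling (article 6)? yes; the processing does not involve systematic monitoring of a public area? yes — 2 of 3 hold (need ≥2) → satisfied.
Under article 11: the controller is established in the jurisdiction? yes; and the processing is not carried out by automated means? no; and the data relate to criminal convictions? yes. So the processing is not an Authorised Operation.
Under article 9: not a Class-G Use (article 1)? no; the data relate to criminal convictions? yes; not an Authorised Operation (article 11)? yes — 2 of 3 hold (need ≥2) → satisfied.
Under article 10: the processing involves systematic monitoring of a public area? no; and the data subjects have given explicit consent? yes; and the recipient is in a country with an adequacy finding? no. So the processing is not a Class-P Transfer.
Under article 2: a data-protection impact assessment has been completed? yes; and the processing is necessary for the performance of a contract? yes. So the processing is a Tier I Transfer.
Under article 4: Class-P Transfer (article 10)? no; or Tier I Transfer (article 2)? yes. So the processing is a Class-T Disclosure.
Under article 8: the data relate to criminal convictions? yes; or the controller has appointed a data-protection officer? no. So the processing is a Tier II Use.
Under article 13: the data include special-category information? yes; and Tier II Use (article 8)? yes; and the recipient is in a country with an adequacy finding? no. So the processing is not a Chargeable Use.
Under article 3: Assessable Transfer (article 9)? yes; not a Class-T Disclosure (article 4)? no; Chargeable Use (article 13)? no — 1 of 3 hold (need ≥2) → not satisfied.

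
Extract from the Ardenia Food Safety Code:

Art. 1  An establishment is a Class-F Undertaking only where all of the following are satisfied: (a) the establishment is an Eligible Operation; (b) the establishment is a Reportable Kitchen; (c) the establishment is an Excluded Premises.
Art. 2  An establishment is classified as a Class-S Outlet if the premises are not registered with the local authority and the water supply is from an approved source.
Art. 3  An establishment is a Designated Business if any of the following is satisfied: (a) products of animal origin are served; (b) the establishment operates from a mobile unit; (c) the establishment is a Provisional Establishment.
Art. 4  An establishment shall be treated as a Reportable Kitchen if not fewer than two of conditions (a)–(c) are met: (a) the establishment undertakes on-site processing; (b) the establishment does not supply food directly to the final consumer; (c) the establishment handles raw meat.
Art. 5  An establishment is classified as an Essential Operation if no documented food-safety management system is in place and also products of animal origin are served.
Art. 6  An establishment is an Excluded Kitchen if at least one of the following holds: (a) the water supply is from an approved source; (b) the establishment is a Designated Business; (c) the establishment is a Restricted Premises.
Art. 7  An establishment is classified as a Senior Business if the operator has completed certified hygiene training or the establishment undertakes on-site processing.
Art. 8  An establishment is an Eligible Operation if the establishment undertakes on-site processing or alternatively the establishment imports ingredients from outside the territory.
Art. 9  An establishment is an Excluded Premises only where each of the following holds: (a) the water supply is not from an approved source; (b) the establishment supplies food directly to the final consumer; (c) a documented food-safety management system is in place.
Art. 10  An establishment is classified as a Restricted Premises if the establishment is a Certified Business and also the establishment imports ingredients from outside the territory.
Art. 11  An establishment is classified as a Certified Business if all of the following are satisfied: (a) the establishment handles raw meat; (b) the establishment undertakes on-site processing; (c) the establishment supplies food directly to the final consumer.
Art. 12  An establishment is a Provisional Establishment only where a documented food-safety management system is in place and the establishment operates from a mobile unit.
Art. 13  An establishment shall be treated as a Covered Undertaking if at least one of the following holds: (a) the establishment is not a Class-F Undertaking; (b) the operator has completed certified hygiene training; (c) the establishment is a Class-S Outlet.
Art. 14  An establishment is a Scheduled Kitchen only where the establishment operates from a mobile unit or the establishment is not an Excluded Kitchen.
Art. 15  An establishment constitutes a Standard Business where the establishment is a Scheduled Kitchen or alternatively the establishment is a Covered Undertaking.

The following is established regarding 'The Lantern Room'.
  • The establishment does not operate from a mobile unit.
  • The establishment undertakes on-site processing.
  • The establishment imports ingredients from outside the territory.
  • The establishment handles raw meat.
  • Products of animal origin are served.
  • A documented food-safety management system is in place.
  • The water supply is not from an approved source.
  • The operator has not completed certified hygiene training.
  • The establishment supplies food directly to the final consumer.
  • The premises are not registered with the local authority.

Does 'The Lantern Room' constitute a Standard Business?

No

article 12 — Provisional Establishment: [a documented food-safety management system is in place? yes] AND [the establishment operates from a mobile unit? no] → not satisfied.
article 3 — Designated Business: [products of animal origin are served? yes] OR [the establishment operates from a mobile unit? no] OR [Provisional Establishment (article 12)? no] → satisfied.
article 11 — Certified Business: [the establishment handles raw meat? yes] AND [the establishment undertakes on-site processing? yes] AND [the establishment supplies food directly to the final consumer? yes] → satisfied.
article 10 — Restricted Premises: [Certified Business (article 11)? yes] AND [the establishment imports ingredients from outside the territory? yes] → satisfied.
article 6 — Excluded Kitchen: [the water supply is from an approved source? no] OR [Designated Business (article 3)? yes] OR [Restricted Premises (article 10)? yes] → satisfied.
article 14 — Scheduled Kitchen: [the establishment operates from a mobile unit? no] OR [not an Excluded Kitchen (article 6)? no] → not satisfied.
article 8 — Eligible Operation: [the establishment undertakes on-site processing? yes] OR [the establishment imports ingredients from outside the territory? yes] → satisfied.
article 4 — Reportable Kitchen: the establishment undertakes on-site processing? yes; the establishment does not supply food directly to the final consumer? no; the establishment handles raw meat? yes — 2 of 3 hold (need ≥2) → satisfied.
article 9 — Excluded Premises: [the water supply is not from an approved source? yes] AND [the establishment supplies food directly to the final consumer? yes] AND [a documented food-safety management system is in place? yes] → satisfied.
article 1 — Class-F Undertaking: [Eligible Operation (article 8)? yes] AND [Reportable Kitchen (article 4)? yes] AND [Excluded Premises (article 9)? yes] → satisfied.
article 2 — Class-S Outlet: [the premises are not registered with the local authority? yes] AND [the water supply is from an approved source? no] → not satisfied.
article 13 — Covered Undertaking: [not a Class-F Undertaking (article 1)? no] OR [the operator has completed certified hygiene training? no] OR [Class-S Outlet (article 2)? no] → not satisfied.
article 15 — Standard Business: [Scheduled Kitchen (article 14)? no] OR [Covered Undertaking (article 13)? no] → not satisfied.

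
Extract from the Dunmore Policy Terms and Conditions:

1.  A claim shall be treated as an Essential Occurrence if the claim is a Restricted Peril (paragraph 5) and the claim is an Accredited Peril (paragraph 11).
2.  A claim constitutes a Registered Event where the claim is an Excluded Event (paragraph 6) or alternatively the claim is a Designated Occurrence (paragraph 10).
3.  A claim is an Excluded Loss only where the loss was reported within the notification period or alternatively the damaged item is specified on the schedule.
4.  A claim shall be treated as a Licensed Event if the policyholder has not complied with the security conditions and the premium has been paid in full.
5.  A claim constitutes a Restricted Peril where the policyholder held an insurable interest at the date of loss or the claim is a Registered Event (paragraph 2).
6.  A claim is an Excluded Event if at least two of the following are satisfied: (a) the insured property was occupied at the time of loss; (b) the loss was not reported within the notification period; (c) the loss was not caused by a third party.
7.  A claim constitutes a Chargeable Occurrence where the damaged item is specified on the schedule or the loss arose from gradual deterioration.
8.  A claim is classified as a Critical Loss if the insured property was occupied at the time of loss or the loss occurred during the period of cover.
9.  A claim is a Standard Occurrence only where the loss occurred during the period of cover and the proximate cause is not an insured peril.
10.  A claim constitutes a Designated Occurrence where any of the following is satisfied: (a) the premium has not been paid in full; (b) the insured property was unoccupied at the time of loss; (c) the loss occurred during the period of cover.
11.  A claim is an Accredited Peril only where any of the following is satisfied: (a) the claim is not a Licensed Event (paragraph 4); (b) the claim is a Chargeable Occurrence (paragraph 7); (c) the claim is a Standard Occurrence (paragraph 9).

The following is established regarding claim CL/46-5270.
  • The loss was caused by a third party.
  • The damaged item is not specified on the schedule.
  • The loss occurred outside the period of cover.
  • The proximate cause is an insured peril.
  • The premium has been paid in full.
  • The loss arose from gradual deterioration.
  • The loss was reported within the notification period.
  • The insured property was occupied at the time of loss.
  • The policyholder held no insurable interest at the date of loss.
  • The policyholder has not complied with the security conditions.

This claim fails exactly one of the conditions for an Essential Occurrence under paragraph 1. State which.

Under paragraph 6: the insured property was occupied at the time of loss? yes; the loss was not reported within the notification period? no; the loss was not caused by a third party? no — 1 of 3 hold (need ≥2) → not satisfied.
Under paragraph 10: the premium has not been paid in full? no; or the insured property was unoccupied at the time of loss? no; or the loss occurred during the period of cover? no. So the claim is not a Designated Occurrence.
Under paragraph 2: Excluded Event (paragraph 6)? no; or Designated Occurrence (paragraph 10)? no. So the claim is not a Registered Event.
Under paragraph 5: the policyholder held an insurable interest at the date of loss? no; or Registered Event (paragraph 2)? no. So the claim is not a Restricted Peril.
Under paragraph 4: the policyholder has not complied with the security conditions? yes; and the premium has been paid in full? yes. So the claim is a Licensed Event.
Under paragraph 7: the damaged item is specified on the schedule? no; or the loss arose from gradual deterioration? yes. So the claim is a Chargeable Occurrence.
Under paragraph 9: the loss occurred during the period of cover? no; and the proximate cause is not an insured peril? no. So the claim is not a Standard Occurrence.
Under paragraph 11: not a Licensed Event (paragraph 4)? no; or Chargeable Occurrence (paragraph 7)? yes; or Standard Occurrence (paragraph 9)? no. So the claim is an Accredited Peril.
Under paragraph 1: Restricted Peril (paragraph 5)? no; and Accredited Peril (paragraph 11)? yes. So the claim is not an Essential Occurrence.

Restricted Peril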